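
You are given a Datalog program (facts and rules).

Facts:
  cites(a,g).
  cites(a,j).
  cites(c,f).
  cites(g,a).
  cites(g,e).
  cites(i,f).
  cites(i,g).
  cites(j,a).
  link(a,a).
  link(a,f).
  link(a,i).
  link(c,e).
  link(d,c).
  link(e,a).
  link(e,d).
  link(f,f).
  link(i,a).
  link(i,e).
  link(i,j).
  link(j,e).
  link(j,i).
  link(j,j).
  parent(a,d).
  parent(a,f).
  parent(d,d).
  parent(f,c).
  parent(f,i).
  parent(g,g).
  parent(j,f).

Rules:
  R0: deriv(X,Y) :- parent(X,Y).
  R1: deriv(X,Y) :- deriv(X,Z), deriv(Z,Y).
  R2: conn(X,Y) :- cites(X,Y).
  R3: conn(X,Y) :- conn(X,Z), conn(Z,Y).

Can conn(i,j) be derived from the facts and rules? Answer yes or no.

yes

round 1: derive conn(a,g) via R2 from cites(a,g)
round 1: derive conn(a,j) via R2 from cites(a,j)
round 1: derive conn(c,f) via R2 from cites(c,f)
round 1: derive conn(g,a) via R2 from cites(g,a)
round 1: derive conn(g,e) via R2 from cites(g,e)
round 1: derive conn(i,f) via R2 from cites(i,f)
round 1: derive conn(i,g) via R2 from cites(i,g)
round 1: derive conn(j,a) via R2 from cites(j,a)
round 2: derive conn(a,a) via R3 from conn(a,g), conn(g,a)
round 2: derive conn(a,e) via R3 from conn(a,g), conn(g,e)
round 2: derive conn(g,g) via R3 from conn(g,a), conn(a,g)
round 2: derive conn(g,j) via R3 from conn(g,a), conn(a,j)
round 2: derive conn(i,a) via R3 from conn(i,g), conn(g,a)
round 2: derive conn(i,e) via R3 from conn(i,g), conn(g,e)
round 2: derive conn(j,g) via R3 from conn(j,a), conn(a,g)
round 2: derive conn(j,j) via R3 from conn(j,a), conn(a,j)
round 3: derive conn(i,j) via R3 from conn(i,a), conn(a,j)
round 3: derive conn(j,e) via R3 from conn(j,a), conn(a,e)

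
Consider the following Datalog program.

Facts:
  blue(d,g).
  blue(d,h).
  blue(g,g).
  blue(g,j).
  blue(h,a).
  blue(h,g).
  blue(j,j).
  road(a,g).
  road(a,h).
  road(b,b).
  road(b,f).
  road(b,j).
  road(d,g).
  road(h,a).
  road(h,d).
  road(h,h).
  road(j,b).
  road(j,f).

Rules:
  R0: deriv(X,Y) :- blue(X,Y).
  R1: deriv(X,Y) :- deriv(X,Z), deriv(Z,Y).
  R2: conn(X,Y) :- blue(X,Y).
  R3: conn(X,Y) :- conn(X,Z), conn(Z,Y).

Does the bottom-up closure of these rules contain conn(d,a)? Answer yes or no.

yes

round 1: derive conn(d,g) via R2 from blue(d,g)
round 1: derive conn(d,h) via R2 from blue(d,h)
round 1: derive conn(g,g) via R2 from blue(g,g)
round 1: derive conn(g,j) via R2 from blue(g,j)
round 1: derive conn(h,a) via R2 from blue(h,a)
round 1: derive conn(h,g) via R2 from blue(h,g)
round 1: derive conn(j,j) via R2 from blue(j,j)
round 2: derive conn(d,a) via R3 from conn(d,h), conn(h,a)
round 2: derive conn(d,j) via R3 from conn(d,g), conn(g,j)
round 2: derive conn(h,j) via R3 from conn(h,g), conn(g,j)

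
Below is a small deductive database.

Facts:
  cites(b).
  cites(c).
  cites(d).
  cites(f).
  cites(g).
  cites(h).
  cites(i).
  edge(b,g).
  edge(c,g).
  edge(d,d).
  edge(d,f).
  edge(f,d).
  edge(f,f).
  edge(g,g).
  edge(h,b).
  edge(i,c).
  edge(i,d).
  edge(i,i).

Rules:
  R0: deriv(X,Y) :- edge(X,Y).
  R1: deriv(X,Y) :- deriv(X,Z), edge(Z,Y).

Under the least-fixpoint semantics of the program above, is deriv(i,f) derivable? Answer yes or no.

yes

round 1: derive deriv(b,g) via R0 from edge(b,g)
round 1: derive deriv(c,g) via R0 from edge(c,g)
round 1: derive deriv(d,d) via R0 from edge(d,d)
round 1: derive deriv(d,f) via R0 from edge(d,f)
round 1: derive deriv(f,d) via R0 from edge(f,d)
round 1: derive deriv(f,f) via R0 from edge(f,f)
round 1: derive deriv(g,g) via R0 from edge(g,g)
round 1: derive deriv(h,b) via R0 from edge(h,b)
round 1: derive deriv(i,c) via R0 from edge(i,c)
round 1: derive deriv(i,d) via R0 from edge(i,d)
round 1: derive deriv(i,i) via R0 from edge(i,i)
round 2: derive deriv(h,g) via R1 from deriv(h,b), edge(b,g)
round 2: derive deriv(i,f) via R1 from deriv(i,d), edge(d,f)
round 2: derive deriv(i,g) via R1 from deriv(i,c), edge(c,g)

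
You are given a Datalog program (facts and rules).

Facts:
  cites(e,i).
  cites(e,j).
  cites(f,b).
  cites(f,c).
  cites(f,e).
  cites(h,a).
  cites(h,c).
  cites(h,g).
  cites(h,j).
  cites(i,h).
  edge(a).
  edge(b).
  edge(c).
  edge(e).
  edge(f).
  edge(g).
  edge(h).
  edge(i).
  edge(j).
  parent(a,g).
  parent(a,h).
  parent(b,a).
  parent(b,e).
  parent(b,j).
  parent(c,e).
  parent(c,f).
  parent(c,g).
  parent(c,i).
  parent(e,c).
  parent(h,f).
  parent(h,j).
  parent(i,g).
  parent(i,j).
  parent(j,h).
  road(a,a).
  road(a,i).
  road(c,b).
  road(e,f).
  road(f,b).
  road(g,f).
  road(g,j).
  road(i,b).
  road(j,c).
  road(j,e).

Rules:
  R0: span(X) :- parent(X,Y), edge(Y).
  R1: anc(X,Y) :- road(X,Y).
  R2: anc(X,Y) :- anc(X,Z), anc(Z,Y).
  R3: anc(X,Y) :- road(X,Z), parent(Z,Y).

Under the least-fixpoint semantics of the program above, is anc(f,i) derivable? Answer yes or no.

round 1: derive anc(a,a) via R1 from road(a,a)
round 1: derive anc(a,i) via R1 from road(a,i)
round 1: derive anc(c,b) via R1 from road(c,b)
round 1: derive anc(e,f) via R1 from road(e,f)
round 1: derive anc(f,b) via R1 from road(f,b)
round 1: derive anc(g,f) via R1 from road(g,f)
round 1: derive anc(g,j) via R1 from road(g,j)
round 1: derive anc(i,b) via R1 from road(i,b)
round 1: derive anc(j,c) via R1 from road(j,c)
round 1: derive anc(j,e) via R1 from road(j,e)
round 1: derive anc(a,g) via R3 from road(a,a), parent(a,g)
round 1: derive anc(a,h) via R3 from road(a,a), parent(a,h)
round 1: derive anc(a,j) via R3 from road(a,i), parent(i,j)
round 1: derive anc(c,a) via R3 from road(c,b), parent(b,a)
round 1: derive anc(c,e) via R3 from road(c,b), parent(b,e)
round 1: derive anc(c,j) via R3 from road(c,b), parent(b,j)
round 1: derive anc(f,a) via R3 from road(f,b), parent(b,a)
round 1: derive anc(f,e) via R3 from road(f,b), parent(b,e)
round 1: derive anc(f,j) via R3 from road(f,b), parent(b,j)
round 1: derive anc(g,h) via R3 from road(g,j), parent(j,h)
round 1: derive anc(i,a) via R3 from road(i,b), parent(b,a)
round 1: derive anc(i,e) via R3 from road(i,b), parent(b,e)
round 1: derive anc(i,j) via R3 from road(i,b), parent(b,j)
round 1: derive anc(j,f) via R3 from road(j,c), parent(c,f)
round 1: derive anc(j,g) via R3 from road(j,c), parent(c,g)
round 1: derive anc(j,i) via R3 from road(j,c), parent(c,i)
round 2: derive anc(a,b) via R2 from anc(a,i), anc(i,b)
round 2: derive anc(a,c) via R2 from anc(a,j), anc(j,c)
round 2: derive anc(a,e) via R2 from anc(a,i), anc(i,e)
round 2: derive anc(a,f) via R2 from anc(a,g), anc(g,f)
round 2: derive anc(c,c) via R2 from anc(c,j), anc(j,c)
round 2: derive anc(c,f) via R2 from anc(c,e), anc(e,f)
round 2: derive anc(c,g) via R2 from anc(c,a), anc(a,g)
round 2: derive anc(c,h) via R2 from anc(c,a), anc(a,h)
round 2: derive anc(c,i) via R2 from anc(c,a), anc(a,i)
round 2: derive anc(e,a) via R2 from anc(e,f), anc(f,a)
round 2: derive anc(e,b) via R2 from anc(e,f), anc(f,b)
round 2: derive anc(e,e) via R2 from anc(e,f), anc(f,e)
round 2: derive anc(e,j) via R2 from anc(e,f), anc(f,j)
round 2: derive anc(f,c) via R2 from anc(f,j), anc(j,c)
round 2: derive anc(f,f) via R2 from anc(f,e), anc(e,f)
round 2: derive anc(f,g) via R2 from anc(f,a), anc(a,g)
round 2: derive anc(f,h) via R2 from anc(f,a), anc(a,h)
round 2: derive anc(f,i) via R2 from anc(f,a), anc(a,i)
round 2: derive anc(g,a) via R2 from anc(g,f), anc(f,a)
round 2: derive anc(g,b) via R2 from anc(g,f), anc(f,b)
round 2: derive anc(g,c) via R2 from anc(g,j), anc(j,c)
round 2: derive anc(g,e) via R2 from anc(g,f), anc(f,e)
round 2: derive anc(g,g) via R2 from anc(g,j), anc(j,g)
round 2: derive anc(g,i) via R2 from anc(g,j), anc(j,i)
round 2: derive anc(i,c) via R2 from anc(i,j), anc(j,c)
round 2: derive anc(i,f) via R2 from anc(i,e), anc(e,f)
round 2: derive anc(i,g) via R2 from anc(i,a), anc(a,g)
round 2: derive anc(i,h) via R2 from anc(i,a), anc(a,h)
round 2: derive anc(i,i) via R2 from anc(i,a), anc(a,i)
round 2: derive anc(j,a) via R2 from anc(j,c), anc(c,a)
round 2: derive anc(j,b) via R2 from anc(j,c), anc(c,b)
round 2: derive anc(j,h) via R2 from anc(j,g), anc(g,h)
round 2: derive anc(j,j) via R2 from anc(j,c), anc(c,j)
round 3: derive anc(e,c) via R2 from anc(e,a), anc(a,c)
round 3: derive anc(e,g) via R2 from anc(e,a), anc(a,g)
round 3: derive anc(e,h) via R2 from anc(e,a), anc(a,h)
round 3: derive anc(e,i) via R2 from anc(e,a), anc(a,i)

yes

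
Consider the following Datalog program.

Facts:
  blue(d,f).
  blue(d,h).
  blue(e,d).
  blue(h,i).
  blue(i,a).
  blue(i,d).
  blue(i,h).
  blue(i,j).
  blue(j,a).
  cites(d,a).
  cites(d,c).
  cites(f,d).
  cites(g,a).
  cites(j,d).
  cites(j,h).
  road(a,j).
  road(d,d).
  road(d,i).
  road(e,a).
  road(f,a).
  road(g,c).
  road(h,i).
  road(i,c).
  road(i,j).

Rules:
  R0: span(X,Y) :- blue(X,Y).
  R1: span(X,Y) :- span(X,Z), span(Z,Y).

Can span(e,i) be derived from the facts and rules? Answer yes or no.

round 1: derive span(d,f) via R0 from blue(d,f)
round 1: derive span(d,h) via R0 from blue(d,h)
round 1: derive span(e,d) via R0 from blue(e,d)
round 1: derive span(h,i) via R0 from blue(h,i)
round 1: derive span(i,a) via R0 from blue(i,a)
round 1: derive span(i,d) via R0 from blue(i,d)
round 1: derive span(i,h) via R0 from blue(i,h)
round 1: derive span(i,j) via R0 from blue(i,j)
round 1: derive span(j,a) via R0 from blue(j,a)
round 2: derive span(d,i) via R1 from span(d,h), span(h,i)
round 2: derive span(e,f) via R1 from span(e,d), span(d,f)
round 2: derive span(e,h) via R1 from span(e,d), span(d,h)
round 2: derive span(h,a) via R1 from span(h,i), span(i,a)
round 2: derive span(h,d) via R1 from span(h,i), span(i,d)
round 2: derive span(h,h) via R1 from span(h,i), span(i,h)
round 2: derive span(h,j) via R1 from span(h,i), span(i,j)
round 2: derive span(i,f) via R1 from span(i,d), span(d,f)
round 2: derive span(i,i) via R1 from span(i,h), span(h,i)
round 3: derive span(d,a) via R1 from span(d,h), span(h,a)
round 3: derive span(d,d) via R1 from span(d,h), span(h,d)
round 3: derive span(d,j) via R1 from span(d,h), span(h,j)
round 3: derive span(e,a) via R1 from span(e,h), span(h,a)
round 3: derive span(e,i) via R1 from span(e,d), span(d,i)
round 3: derive span(e,j) via R1 from span(e,h), span(h,j)
round 3: derive span(h,f) via R1 from span(h,d), span(d,f)

yes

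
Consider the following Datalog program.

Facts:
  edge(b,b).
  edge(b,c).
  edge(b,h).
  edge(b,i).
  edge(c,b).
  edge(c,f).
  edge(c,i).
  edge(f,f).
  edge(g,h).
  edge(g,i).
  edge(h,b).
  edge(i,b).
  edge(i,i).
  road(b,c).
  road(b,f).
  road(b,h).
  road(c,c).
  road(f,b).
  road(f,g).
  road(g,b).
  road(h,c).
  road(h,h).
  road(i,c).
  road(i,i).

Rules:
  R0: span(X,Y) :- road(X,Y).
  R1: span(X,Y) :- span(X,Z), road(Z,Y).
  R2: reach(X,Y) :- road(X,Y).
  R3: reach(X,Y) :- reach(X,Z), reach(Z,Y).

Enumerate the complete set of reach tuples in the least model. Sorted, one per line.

round 1: derive reach(b,c) via R2 from road(b,c)
round 1: derive reach(b,f) via R2 from road(b,f)
round 1: derive reach(b,h) via R2 from road(b,h)
round 1: derive reach(c,c) via R2 from road(c,c)
round 1: derive reach(f,b) via R2 from road(f,b)
round 1: derive reach(f,g) via R2 from road(f,g)
round 1: derive reach(g,b) via R2 from road(g,b)
round 1: derive reach(h,c) via R2 from road(h,c)
round 1: derive reach(h,h) via R2 from road(h,h)
round 1: derive reach(i,c) via R2 from road(i,c)
round 1: derive reach(i,i) via R2 from road(i,i)
round 2: derive reach(b,b) via R3 from reach(b,f), reach(f,b)
round 2: derive reach(b,g) via R3 from reach(b,f), reach(f,g)
round 2: derive reach(f,c) via R3 from reach(f,b), reach(b,c)
round 2: derive reach(f,f) via R3 from reach(f,b), reach(b,f)
round 2: derive reach(f,h) via R3 from reach(f,b), reach(b,h)
round 2: derive reach(g,c) via R3 from reach(g,b), reach(b,c)
round 2: derive reach(g,f) via R3 from reach(g,b), reach(b,f)
round 2: derive reach(g,h) via R3 from reach(g,b), reach(b,h)
round 3: derive reach(g,g) via R3 from reach(g,b), reach(b,g)

reach(b,b)
reach(b,c)
reach(b,f)
reach(b,g)
reach(b,h)
reach(c,c)
reach(f,b)
reach(f,c)
reach(f,f)
reach(f,g)
reach(f,h)
reach(g,b)
reach(g,c)
reach(g,f)
reach(g,g)
reach(g,h)
reach(h,c)
reach(h,h)
reach(i,c)
reach(i,i)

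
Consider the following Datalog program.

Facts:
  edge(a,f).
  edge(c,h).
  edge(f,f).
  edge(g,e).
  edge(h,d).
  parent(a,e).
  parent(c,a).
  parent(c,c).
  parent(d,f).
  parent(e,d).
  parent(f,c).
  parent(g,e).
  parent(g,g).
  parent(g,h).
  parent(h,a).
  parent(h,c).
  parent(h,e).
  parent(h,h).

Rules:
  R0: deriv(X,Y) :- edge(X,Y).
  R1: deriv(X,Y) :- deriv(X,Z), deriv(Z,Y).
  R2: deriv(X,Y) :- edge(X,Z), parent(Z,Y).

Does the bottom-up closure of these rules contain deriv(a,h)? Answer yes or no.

round 1: derive deriv(a,f) via R0 from edge(a,f)
round 1: derive deriv(c,h) via R0 from edge(c,h)
round 1: derive deriv(f,f) via R0 from edge(f,f)
round 1: derive deriv(g,e) via R0 from edge(g,e)
round 1: derive deriv(h,d) via R0 from edge(h,d)
round 1: derive deriv(a,c) via R2 from edge(a,f), parent(f,c)
round 1: derive deriv(c,a) via R2 from edge(c,h), parent(h,a)
round 1: derive deriv(c,c) via R2 from edge(c,h), parent(h,c)
round 1: derive deriv(c,e) via R2 from edge(c,h), parent(h,e)
round 1: derive deriv(f,c) via R2 from edge(f,f), parent(f,c)
round 1: derive deriv(g,d) via R2 from edge(g,e), parent(e,d)
round 1: derive deriv(h,f) via R2 from edge(h,d), parent(d,f)
round 2: derive deriv(a,a) via R1 from deriv(a,c), deriv(c,a)
round 2: derive deriv(a,e) via R1 from deriv(a,c), deriv(c,e)
round 2: derive deriv(a,h) via R1 from deriv(a,c), deriv(c,h)
round 2: derive deriv(c,d) via R1 from deriv(c,h), deriv(h,d)
round 2: derive deriv(c,f) via R1 from deriv(c,a), deriv(a,f)
round 2: derive deriv(f,a) via R1 from deriv(f,c), deriv(c,a)
round 2: derive deriv(f,e) via R1 from deriv(f,c), deriv(c,e)
round 2: derive deriv(f,h) via R1 from deriv(f,c), deriv(c,h)
round 2: derive deriv(h,c) via R1 from deriv(h,f), deriv(f,c)
round 3: derive deriv(a,d) via R1 from deriv(a,c), deriv(c,d)
round 3: derive deriv(f,d) via R1 from deriv(f,c), deriv(c,d)
round 3: derive deriv(h,a) via R1 from deriv(h,c), deriv(c,a)
round 3: derive deriv(h,e) via R1 from deriv(h,c), deriv(c,e)
round 3: derive deriv(h,h) via R1 from deriv(h,c), deriv(c,h)

yes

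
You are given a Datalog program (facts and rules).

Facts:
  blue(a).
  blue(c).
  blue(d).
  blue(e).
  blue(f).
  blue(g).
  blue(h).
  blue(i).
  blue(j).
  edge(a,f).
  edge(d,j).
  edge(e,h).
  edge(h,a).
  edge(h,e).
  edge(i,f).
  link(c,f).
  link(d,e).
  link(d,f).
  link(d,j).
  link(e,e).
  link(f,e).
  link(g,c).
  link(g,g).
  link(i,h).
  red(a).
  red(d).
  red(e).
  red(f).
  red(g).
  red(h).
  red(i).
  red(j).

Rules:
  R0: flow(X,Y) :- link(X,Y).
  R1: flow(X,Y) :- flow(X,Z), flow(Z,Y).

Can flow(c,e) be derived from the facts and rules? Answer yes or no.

yes

round 1: derive flow(c,f) via R0 from link(c,f)
round 1: derive flow(d,e) via R0 from link(d,e)
round 1: derive flow(d,f) via R0 from link(d,f)
round 1: derive flow(d,j) via R0 from link(d,j)
round 1: derive flow(e,e) via R0 from link(e,e)
round 1: derive flow(f,e) via R0 from link(f,e)
round 1: derive flow(g,c) via R0 from link(g,c)
round 1: derive flow(g,g) via R0 from link(g,g)
round 1: derive flow(i,h) via R0 from link(i,h)
round 2: derive flow(c,e) via R1 from flow(c,f), flow(f,e)
round 2: derive flow(g,f) via R1 from flow(g,c), flow(c,f)
round 3: derive flow(g,e) via R1 from flow(g,c), flow(c,e)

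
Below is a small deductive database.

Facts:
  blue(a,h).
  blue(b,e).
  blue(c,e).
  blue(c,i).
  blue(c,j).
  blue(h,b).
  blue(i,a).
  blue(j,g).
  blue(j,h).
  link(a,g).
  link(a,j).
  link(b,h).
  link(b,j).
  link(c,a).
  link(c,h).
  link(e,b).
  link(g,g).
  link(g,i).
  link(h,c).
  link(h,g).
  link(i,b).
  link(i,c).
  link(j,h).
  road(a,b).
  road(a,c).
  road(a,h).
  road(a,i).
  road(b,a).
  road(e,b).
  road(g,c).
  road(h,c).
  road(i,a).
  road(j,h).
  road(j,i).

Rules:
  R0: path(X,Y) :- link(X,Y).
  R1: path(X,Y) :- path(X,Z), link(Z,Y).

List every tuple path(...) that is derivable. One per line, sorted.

path(a,a)
path(a,b)
path(a,c)
path(a,g)
path(a,h)
path(a,i)
path(a,j)
path(b,a)
path(b,b)
path(b,c)
path(b,g)
path(b,h)
path(b,i)
path(b,j)
path(c,a)
path(c,b)
path(c,c)
path(c,g)
path(c,h)
path(c,i)
path(c,j)
path(e,a)
path(e,b)
path(e,c)
path(e,g)
path(e,h)
path(e,i)
path(e,j)
path(g,a)
path(g,b)
path(g,c)
path(g,g)
path(g,h)
path(g,i)
path(g,j)
path(h,a)
path(h,b)
path(h,c)
path(h,g)
path(h,h)
path(h,i)
path(h,j)
path(i,a)
path(i,b)
path(i,c)
path(i,g)
path(i,h)
path(i,i)
path(i,j)
path(j,a)
path(j,b)
path(j,c)
path(j,g)
path(j,h)
path(j,i)
path(j,j)

round 1: derive path(a,g) via R0 from link(a,g)
round 1: derive path(a,j) via R0 from link(a,j)
round 1: derive path(b,h) via R0 from link(b,h)
round 1: derive path(b,j) via R0 from link(b,j)
round 1: derive path(c,a) via R0 from link(c,a)
round 1: derive path(c,h) via R0 from link(c,h)
round 1: derive path(e,b) via R0 from link(e,b)
round 1: derive path(g,g) via R0 from link(g,g)
round 1: derive path(g,i) via R0 from link(g,i)
round 1: derive path(h,c) via R0 from link(h,c)
round 1: derive path(h,g) via R0 from link(h,g)
round 1: derive path(i,b) via R0 from link(i,b)
round 1: derive path(i,c) via R0 from link(i,c)
round 1: derive path(j,h) via R0 from link(j,h)
round 2: derive path(a,h) via R1 from path(a,j), link(j,h)
round 2: derive path(a,i) via R1 from path(a,g), link(g,i)
round 2: derive path(b,c) via R1 from path(b,h), link(h,c)
round 2: derive path(b,g) via R1 from path(b,h), link(h,g)
round 2: derive path(c,c) via R1 from path(c,h), link(h,c)
round 2: derive path(c,g) via R1 from path(c,a), link(a,g)
round 2: derive path(c,j) via R1 from path(c,a), link(a,j)
round 2: derive path(e,h) via R1 from path(e,b), link(b,h)
round 2: derive path(e,j) via R1 from path(e,b), link(b,j)
round 2: derive path(g,b) via R1 from path(g,i), link(i,b)
round 2: derive path(g,c) via R1 from path(g,i), link(i,c)
round 2: derive path(h,a) via R1 from path(h,c), link(c,a)
round 2: derive path(h,h) via R1 from path(h,c), link(c,h)
round 2: derive path(h,i) via R1 from path(h,g), link(g,i)
round 2: derive path(i,a) via R1 from path(i,c), link(c,a)
round 2: derive path(i,h) via R1 from path(i,b), link(b,h)
round 2: derive path(i,j) via R1 from path(i,b), link(b,j)
round 2: derive path(j,c) via R1 from path(j,h), link(h,c)
round 2: derive path(j,g) via R1 from path(j,h), link(h,g)
round 3: derive path(a,b) via R1 from path(a,i), link(i,b)
round 3: derive path(a,c) via R1 from path(a,h), link(h,c)
round 3: derive path(b,a) via R1 from path(b,c), link(c,a)
round 3: derive path(b,i) via R1 from path(b,g), link(g,i)
round 3: derive path(c,i) via R1 from path(c,g), link(g,i)
round 3: derive path(e,c) via R1 from path(e,h), link(h,c)
round 3: derive path(e,g) via R1 from path(e,h), link(h,g)
round 3: derive path(g,a) via R1 from path(g,c), link(c,a)
round 3: derive path(g,h) via R1 from path(g,b), link(b,h)
round 3: derive path(g,j) via R1 from path(g,b), link(b,j)
round 3: derive path(h,b) via R1 from path(h,i), link(i,b)
round 3: derive path(h,j) via R1 from path(h,a), link(a,j)
round 3: derive path(i,g) via R1 from path(i,a), link(a,g)
round 3: derive path(j,a) via R1 from path(j,c), link(c,a)
round 3: derive path(j,i) via R1 from path(j,g), link(g,i)
round 4: derive path(a,a) via R1 from path(a,c), link(c,a)
round 4: derive path(b,b) via R1 from path(b,i), link(i,b)
round 4: derive path(c,b) via R1 from path(c,i), link(i,b)
round 4: derive path(e,a) via R1 from path(e,c), link(c,a)
round 4: derive path(e,i) via R1 from path(e,g), link(g,i)
round 4: derive path(i,i) via R1 from path(i,g), link(g,i)
round 4: derive path(j,b) via R1 from path(j,i), link(i,b)
round 4: derive path(j,j) via R1 from path(j,a), link(a,j)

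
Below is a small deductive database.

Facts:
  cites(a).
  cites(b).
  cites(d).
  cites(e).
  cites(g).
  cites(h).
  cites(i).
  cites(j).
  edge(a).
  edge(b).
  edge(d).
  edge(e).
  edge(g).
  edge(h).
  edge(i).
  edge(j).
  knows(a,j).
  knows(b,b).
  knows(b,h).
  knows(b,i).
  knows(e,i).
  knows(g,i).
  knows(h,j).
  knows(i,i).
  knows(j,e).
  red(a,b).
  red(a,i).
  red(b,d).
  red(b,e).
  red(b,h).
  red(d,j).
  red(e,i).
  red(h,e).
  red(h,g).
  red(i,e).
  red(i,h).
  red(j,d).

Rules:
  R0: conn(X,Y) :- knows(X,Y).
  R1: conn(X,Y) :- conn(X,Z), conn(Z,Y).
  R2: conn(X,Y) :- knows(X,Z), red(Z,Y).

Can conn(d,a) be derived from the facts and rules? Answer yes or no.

no

round 1: derive conn(a,j) via R0 from knows(a,j)
round 1: derive conn(b,b) via R0 from knows(b,b)
round 1: derive conn(b,h) via R0 from knows(b,h)
round 1: derive conn(b,i) via R0 from knows(b,i)
round 1: derive conn(e,i) via R0 from knows(e,i)
round 1: derive conn(g,i) via R0 from knows(g,i)
round 1: derive conn(h,j) via R0 from knows(h,j)
round 1: derive conn(i,i) via R0 from knows(i,i)
round 1: derive conn(j,e) via R0 from knows(j,e)
round 1: derive conn(a,d) via R2 from knows(a,j), red(j,d)
round 1: derive conn(b,d) via R2 from knows(b,b), red(b,d)
round 1: derive conn(b,e) via R2 from knows(b,b), red(b,e)
round 1: derive conn(b,g) via R2 from knows(b,h), red(h,g)
round 1: derive conn(e,e) via R2 from knows(e,i), red(i,e)
round 1: derive conn(e,h) via R2 from knows(e,i), red(i,h)
round 1: derive conn(g,e) via R2 from knows(g,i), red(i,e)
round 1: derive conn(g,h) via R2 from knows(g,i), red(i,h)
round 1: derive conn(h,d) via R2 from knows(h,j), red(j,d)
round 1: derive conn(i,e) via R2 from knows(i,i), red(i,e)
round 1: derive conn(i,h) via R2 from knows(i,i), red(i,h)
round 1: derive conn(j,i) via R2 from knows(j,e), red(e,i)
round 2: derive conn(a,e) via R1 from conn(a,j), conn(j,e)
round 2: derive conn(a,i) via R1 from conn(a,j), conn(j,i)
round 2: derive conn(b,j) via R1 from conn(b,h), conn(h,j)
round 2: derive conn(e,d) via R1 from conn(e,h), conn(h,d)
round 2: derive conn(e,j) via R1 from conn(e,h), conn(h,j)
round 2: derive conn(g,d) via R1 from conn(g,h), conn(h,d)
round 2: derive conn(g,j) via R1 from conn(g,h), conn(h,j)
round 2: derive conn(h,e) via R1 from conn(h,j), conn(j,e)
round 2: derive conn(h,i) via R1 from conn(h,j), conn(j,i)
round 2: derive conn(i,d) via R1 from conn(i,h), conn(h,d)
round 2: derive conn(i,j) via R1 from conn(i,h), conn(h,j)
round 2: derive conn(j,h) via R1 from conn(j,e), conn(e,h)
round 3: derive conn(a,h) via R1 from conn(a,e), conn(e,h)
round 3: derive conn(h,h) via R1 from conn(h,e), conn(e,h)
round 3: derive conn(j,d) via R1 from conn(j,e), conn(e,d)
round 3: derive conn(j,j) via R1 from conn(j,e), conn(e,j)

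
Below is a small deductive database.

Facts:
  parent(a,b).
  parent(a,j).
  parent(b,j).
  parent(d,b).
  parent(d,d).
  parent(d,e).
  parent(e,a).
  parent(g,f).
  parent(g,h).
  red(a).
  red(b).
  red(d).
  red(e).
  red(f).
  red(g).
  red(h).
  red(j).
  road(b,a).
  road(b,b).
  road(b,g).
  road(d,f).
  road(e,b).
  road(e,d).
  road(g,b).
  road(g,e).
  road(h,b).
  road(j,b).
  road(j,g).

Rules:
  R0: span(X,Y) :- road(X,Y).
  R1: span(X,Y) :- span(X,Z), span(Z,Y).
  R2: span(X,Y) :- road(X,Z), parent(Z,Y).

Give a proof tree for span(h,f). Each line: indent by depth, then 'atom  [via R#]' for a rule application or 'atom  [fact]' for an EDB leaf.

round 1: derive span(b,a) via R0 from road(b,a)
round 1: derive span(b,b) via R0 from road(b,b)
round 1: derive span(b,g) via R0 from road(b,g)
round 1: derive span(d,f) via R0 from road(d,f)
round 1: derive span(e,b) via R0 from road(e,b)
round 1: derive span(e,d) via R0 from road(e,d)
round 1: derive span(g,b) via R0 from road(g,b)
round 1: derive span(g,e) via R0 from road(g,e)
round 1: derive span(h,b) via R0 from road(h,b)
round 1: derive span(j,b) via R0 from road(j,b)
round 1: derive span(j,g) via R0 from road(j,g)
round 1: derive span(b,f) via R2 from road(b,g), parent(g,f)
round 1: derive span(b,h) via R2 from road(b,g), parent(g,h)
round 1: derive span(b,j) via R2 from road(b,a), parent(a,j)
round 1: derive span(e,e) via R2 from road(e,d), parent(d,e)
round 1: derive span(e,j) via R2 from road(e,b), parent(b,j)
round 1: derive span(g,a) via R2 from road(g,e), parent(e,a)
round 1: derive span(g,j) via R2 from road(g,b), parent(b,j)
round 1: derive span(h,j) via R2 from road(h,b), parent(b,j)
round 1: derive span(j,f) via R2 from road(j,g), parent(g,f)
round 1: derive span(j,h) via R2 from road(j,g), parent(g,h)
round 1: derive span(j,j) via R2 from road(j,b), parent(b,j)
round 2: derive span(b,e) via R1 from span(b,g), span(g,e)
round 2: derive span(e,a) via R1 from span(e,b), span(b,a)
round 2: derive span(e,f) via R1 from span(e,b), span(b,f)
round 2: derive span(e,g) via R1 from span(e,b), span(b,g)
round 2: derive span(e,h) via R1 from span(e,b), span(b,h)
round 2: derive span(g,d) via R1 from span(g,e), span(e,d)
round 2: derive span(g,f) via R1 from span(g,b), span(b,f)
round 2: derive span(g,g) via R1 from span(g,b), span(b,g)
round 2: derive span(g,h) via R1 from span(g,b), span(b,h)
round 2: derive span(h,a) via R1 from span(h,b), span(b,a)
round 2: derive span(h,f) via R1 from span(h,b), span(b,f)
round 2: derive span(h,g) via R1 from span(h,b), span(b,g)
round 2: derive span(h,h) via R1 from span(h,b), span(b,h)
round 2: derive span(j,a) via R1 from span(j,b), span(b,a)
round 2: derive span(j,e) via R1 from span(j,g), span(g,e)
round 3: derive span(b,d) via R1 from span(b,e), span(e,d)
round 3: derive span(h,d) via R1 from span(h,g), span(g,d)
round 3: derive span(h,e) via R1 from span(h,b), span(b,e)
round 3: derive span(j,d) via R1 from span(j,e), span(e,d)

span(h,f)  [via R1]
  span(h,b)  [via R0]
    road(h,b)  [fact]
  span(b,f)  [via R2]
    road(b,g)  [fact]
    parent(g,f)  [fact]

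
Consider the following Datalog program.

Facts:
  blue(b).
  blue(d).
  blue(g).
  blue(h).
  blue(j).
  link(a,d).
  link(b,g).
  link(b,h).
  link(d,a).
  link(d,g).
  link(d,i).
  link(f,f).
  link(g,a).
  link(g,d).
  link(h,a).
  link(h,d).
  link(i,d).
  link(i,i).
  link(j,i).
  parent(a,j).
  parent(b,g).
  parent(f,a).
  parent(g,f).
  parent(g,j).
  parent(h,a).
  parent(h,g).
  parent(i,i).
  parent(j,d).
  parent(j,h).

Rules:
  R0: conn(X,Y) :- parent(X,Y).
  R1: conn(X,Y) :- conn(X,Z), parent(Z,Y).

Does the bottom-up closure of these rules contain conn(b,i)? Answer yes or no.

no

round 1: derive conn(a,j) via R0 from parent(a,j)
round 1: derive conn(b,g) via R0 from parent(b,g)
round 1: derive conn(f,a) via R0 from parent(f,a)
round 1: derive conn(g,f) via R0 from parent(g,f)
round 1: derive conn(g,j) via R0 from parent(g,j)
round 1: derive conn(h,a) via R0 from parent(h,a)
round 1: derive conn(h,g) via R0 from parent(h,g)
round 1: derive conn(i,i) via R0 from parent(i,i)
round 1: derive conn(j,d) via R0 from parent(j,d)
round 1: derive conn(j,h) via R0 from parent(j,h)
round 2: derive conn(a,d) via R1 from conn(a,j), parent(j,d)
round 2: derive conn(a,h) via R1 from conn(a,j), parent(j,h)
round 2: derive conn(b,f) via R1 from conn(b,g), parent(g,f)
round 2: derive conn(b,j) via R1 from conn(b,g), parent(g,j)
round 2: derive conn(f,j) via R1 from conn(f,a), parent(a,j)
round 2: derive conn(g,a) via R1 from conn(g,f), parent(f,a)
round 2: derive conn(g,d) via R1 from conn(g,j), parent(j,d)
round 2: derive conn(g,h) via R1 from conn(g,j), parent(j,h)
round 2: derive conn(h,f) via R1 from conn(h,g), parent(g,f)
round 2: derive conn(h,j) via R1 from conn(h,a), parent(a,j)
round 2: derive conn(j,a) via R1 from conn(j,h), parent(h,a)
round 2: derive conn(j,g) via R1 from conn(j,h), parent(h,g)
round 3: derive conn(a,a) via R1 from conn(a,h), parent(h,a)
round 3: derive conn(a,g) via R1 from conn(a,h), parent(h,g)
round 3: derive conn(b,a) via R1 from conn(b,f), parent(f,a)
round 3: derive conn(b,d) via R1 from conn(b,j), parent(j,d)
round 3: derive conn(b,h) via R1 from conn(b,j), parent(j,h)
round 3: derive conn(f,d) via R1 from conn(f,j), parent(j,d)
round 3: derive conn(f,h) via R1 from conn(f,j), parent(j,h)
round 3: derive conn(g,g) via R1 from conn(g,h), parent(h,g)
round 3: derive conn(h,d) via R1 from conn(h,j), parent(j,d)
round 3: derive conn(h,h) via R1 from conn(h,j), parent(j,h)
round 3: derive conn(j,f) via R1 from conn(j,g), parent(g,f)
round 3: derive conn(j,j) via R1 from conn(j,a), parent(a,j)
round 4: derive conn(a,f) via R1 from conn(a,g), parent(g,f)
round 4: derive conn(f,g) via R1 from conn(f,h), parent(h,g)
round 5: derive conn(f,f) via R1 from conn(f,g), parent(g,f)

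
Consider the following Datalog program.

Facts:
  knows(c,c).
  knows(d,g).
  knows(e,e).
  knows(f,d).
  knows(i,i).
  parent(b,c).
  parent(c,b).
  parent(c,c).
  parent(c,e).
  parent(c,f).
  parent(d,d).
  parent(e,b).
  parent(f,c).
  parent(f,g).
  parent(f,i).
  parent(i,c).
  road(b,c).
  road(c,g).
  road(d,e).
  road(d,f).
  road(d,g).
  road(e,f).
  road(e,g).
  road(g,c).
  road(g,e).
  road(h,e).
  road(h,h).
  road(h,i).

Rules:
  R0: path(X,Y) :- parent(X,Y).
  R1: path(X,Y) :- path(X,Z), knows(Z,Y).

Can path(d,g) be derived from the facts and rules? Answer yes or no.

yes

round 1: derive path(b,c) via R0 from parent(b,c)
round 1: derive path(c,b) via R0 from parent(c,b)
round 1: derive path(c,c) via R0 from parent(c,c)
round 1: derive path(c,e) via R0 from parent(c,e)
round 1: derive path(c,f) via R0 from parent(c,f)
round 1: derive path(d,d) via R0 from parent(d,d)
round 1: derive path(e,b) via R0 from parent(e,b)
round 1: derive path(f,c) via R0 from parent(f,c)
round 1: derive path(f,g) via R0 from parent(f,g)
round 1: derive path(f,i) via R0 from parent(f,i)
round 1: derive path(i,c) via R0 from parent(i,c)
round 2: derive path(c,d) via R1 from path(c,f), knows(f,d)
round 2: derive path(d,g) via R1 from path(d,d), knows(d,g)
round 3: derive path(c,g) via R1 from path(c,d), knows(d,g)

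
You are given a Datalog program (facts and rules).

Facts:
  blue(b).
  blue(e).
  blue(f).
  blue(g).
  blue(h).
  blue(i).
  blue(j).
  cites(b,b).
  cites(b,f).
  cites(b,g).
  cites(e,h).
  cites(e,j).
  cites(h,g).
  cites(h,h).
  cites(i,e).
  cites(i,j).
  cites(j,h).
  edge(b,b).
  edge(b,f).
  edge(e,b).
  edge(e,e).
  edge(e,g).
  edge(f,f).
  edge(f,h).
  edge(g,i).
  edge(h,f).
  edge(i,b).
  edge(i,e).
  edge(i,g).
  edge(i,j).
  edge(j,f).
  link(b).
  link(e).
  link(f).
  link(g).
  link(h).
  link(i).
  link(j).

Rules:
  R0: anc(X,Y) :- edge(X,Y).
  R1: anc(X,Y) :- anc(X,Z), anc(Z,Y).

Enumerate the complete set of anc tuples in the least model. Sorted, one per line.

anc(b,b)
anc(b,f)
anc(b,h)
anc(e,b)
anc(e,e)
anc(e,f)
anc(e,g)
anc(e,h)
anc(e,i)
anc(e,j)
anc(f,f)
anc(f,h)
anc(g,b)
anc(g,e)
anc(g,f)
anc(g,g)
anc(g,h)
anc(g,i)
anc(g,j)
anc(h,f)
anc(h,h)
anc(i,b)
anc(i,e)
anc(i,f)
anc(i,g)
anc(i,h)
anc(i,i)
anc(i,j)
anc(j,f)
anc(j,h)

round 1: derive anc(b,b) via R0 from edge(b,b)
round 1: derive anc(b,f) via R0 from edge(b,f)
round 1: derive anc(e,b) via R0 from edge(e,b)
round 1: derive anc(e,e) via R0 from edge(e,e)
round 1: derive anc(e,g) via R0 from edge(e,g)
round 1: derive anc(f,f) via R0 from edge(f,f)
round 1: derive anc(f,h) via R0 from edge(f,h)
round 1: derive anc(g,i) via R0 from edge(g,i)
round 1: derive anc(h,f) via R0 from edge(h,f)
round 1: derive anc(i,b) via R0 from edge(i,b)
round 1: derive anc(i,e) via R0 from edge(i,e)
round 1: derive anc(i,g) via R0 from edge(i,g)
round 1: derive anc(i,j) via R0 from edge(i,j)
round 1: derive anc(j,f) via R0 from edge(j,f)
round 2: derive anc(b,h) via R1 from anc(b,f), anc(f,h)
round 2: derive anc(e,f) via R1 from anc(e,b), anc(b,f)
round 2: derive anc(e,i) via R1 from anc(e,g), anc(g,i)
round 2: derive anc(g,b) via R1 from anc(g,i), anc(i,b)
round 2: derive anc(g,e) via R1 from anc(g,i), anc(i,e)
round 2: derive anc(g,g) via R1 from anc(g,i), anc(i,g)
round 2: derive anc(g,j) via R1 from anc(g,i), anc(i,j)
round 2: derive anc(h,h) via R1 from anc(h,f), anc(f,h)
round 2: derive anc(i,f) via R1 from anc(i,b), anc(b,f)
round 2: derive anc(i,i) via R1 from anc(i,g), anc(g,i)
round 2: derive anc(j,h) via R1 from anc(j,f), anc(f,h)
round 3: derive anc(e,h) via R1 from anc(e,b), anc(b,h)
round 3: derive anc(e,j) via R1 from anc(e,g), anc(g,j)
round 3: derive anc(g,f) via R1 from anc(g,b), anc(b,f)
round 3: derive anc(g,h) via R1 from anc(g,b), anc(b,h)
round 3: derive anc(i,h) via R1 from anc(i,b), anc(b,h)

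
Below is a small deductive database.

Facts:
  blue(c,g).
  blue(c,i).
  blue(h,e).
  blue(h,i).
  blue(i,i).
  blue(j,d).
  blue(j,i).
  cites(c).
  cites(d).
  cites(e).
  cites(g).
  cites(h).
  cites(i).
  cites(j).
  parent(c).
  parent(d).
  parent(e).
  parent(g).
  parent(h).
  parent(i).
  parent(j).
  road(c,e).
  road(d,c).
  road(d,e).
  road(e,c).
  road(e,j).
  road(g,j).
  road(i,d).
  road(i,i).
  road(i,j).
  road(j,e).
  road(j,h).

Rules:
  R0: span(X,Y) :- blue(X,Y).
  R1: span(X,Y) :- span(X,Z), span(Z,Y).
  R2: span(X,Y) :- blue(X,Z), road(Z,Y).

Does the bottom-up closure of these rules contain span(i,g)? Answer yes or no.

round 1: derive span(c,g) via R0 from blue(c,g)
round 1: derive span(c,i) via R0 from blue(c,i)
round 1: derive span(h,e) via R0 from blue(h,e)
round 1: derive span(h,i) via R0 from blue(h,i)
round 1: derive span(i,i) via R0 from blue(i,i)
round 1: derive span(j,d) via R0 from blue(j,d)
round 1: derive span(j,i) via R0 from blue(j,i)
round 1: derive span(c,d) via R2 from blue(c,i), road(i,d)
round 1: derive span(c,j) via R2 from blue(c,g), road(g,j)
round 1: derive span(h,c) via R2 from blue(h,e), road(e,c)
round 1: derive span(h,d) via R2 from blue(h,i), road(i,d)
round 1: derive span(h,j) via R2 from blue(h,e), road(e,j)
round 1: derive span(i,d) via R2 from blue(i,i), road(i,d)
round 1: derive span(i,j) via R2 from blue(i,i), road(i,j)
round 1: derive span(j,c) via R2 from blue(j,d), road(d,c)
round 1: derive span(j,e) via R2 from blue(j,d), road(d,e)
round 1: derive span(j,j) via R2 from blue(j,i), road(i,j)
round 2: derive span(c,c) via R1 from span(c,j), span(j,c)
round 2: derive span(c,e) via R1 from span(c,j), span(j,e)
round 2: derive span(h,g) via R1 from span(h,c), span(c,g)
round 2: derive span(i,c) via R1 from span(i,j), span(j,c)
round 2: derive span(i,e) via R1 from span(i,j), span(j,e)
round 2: derive span(j,g) via R1 from span(j,c), span(c,g)
round 3: derive span(i,g) via R1 from span(i,c), span(c,g)

yes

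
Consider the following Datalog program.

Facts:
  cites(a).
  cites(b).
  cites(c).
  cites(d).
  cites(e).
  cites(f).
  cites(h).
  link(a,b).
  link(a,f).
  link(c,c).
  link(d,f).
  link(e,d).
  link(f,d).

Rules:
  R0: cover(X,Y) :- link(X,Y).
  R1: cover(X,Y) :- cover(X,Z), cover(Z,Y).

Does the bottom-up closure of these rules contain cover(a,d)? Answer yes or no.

round 1: derive cover(a,b) via R0 from link(a,b)
round 1: derive cover(a,f) via R0 from link(a,f)
round 1: derive cover(c,c) via R0 from link(c,c)
round 1: derive cover(d,f) via R0 from link(d,f)
round 1: derive cover(e,d) via R0 from link(e,d)
round 1: derive cover(f,d) via R0 from link(f,d)
round 2: derive cover(a,d) via R1 from cover(a,f), cover(f,d)
round 2: derive cover(d,d) via R1 from cover(d,f), cover(f,d)
round 2: derive cover(e,f) via R1 from cover(e,d), cover(d,f)
round 2: derive cover(f,f) via R1 from cover(f,d), cover(d,f)

yes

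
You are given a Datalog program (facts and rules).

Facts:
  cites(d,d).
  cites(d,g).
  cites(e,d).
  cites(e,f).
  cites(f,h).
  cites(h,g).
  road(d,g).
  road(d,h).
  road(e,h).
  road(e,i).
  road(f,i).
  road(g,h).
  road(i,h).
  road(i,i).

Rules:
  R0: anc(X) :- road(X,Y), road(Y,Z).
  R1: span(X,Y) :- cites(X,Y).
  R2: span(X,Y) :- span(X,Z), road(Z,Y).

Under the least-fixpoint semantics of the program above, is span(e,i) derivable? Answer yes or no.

yes

round 1: derive span(d,d) via R1 from cites(d,d)
round 1: derive span(d,g) via R1 from cites(d,g)
round 1: derive span(e,d) via R1 from cites(e,d)
round 1: derive span(e,f) via R1 from cites(e,f)
round 1: derive span(f,h) via R1 from cites(f,h)
round 1: derive span(h,g) via R1 from cites(h,g)
round 2: derive span(d,h) via R2 from span(d,d), road(d,h)
round 2: derive span(e,g) via R2 from span(e,d), road(d,g)
round 2: derive span(e,h) via R2 from span(e,d), road(d,h)
round 2: derive span(e,i) via R2 from span(e,f), road(f,i)
round 2: derive span(h,h) via R2 from span(h,g), road(g,h)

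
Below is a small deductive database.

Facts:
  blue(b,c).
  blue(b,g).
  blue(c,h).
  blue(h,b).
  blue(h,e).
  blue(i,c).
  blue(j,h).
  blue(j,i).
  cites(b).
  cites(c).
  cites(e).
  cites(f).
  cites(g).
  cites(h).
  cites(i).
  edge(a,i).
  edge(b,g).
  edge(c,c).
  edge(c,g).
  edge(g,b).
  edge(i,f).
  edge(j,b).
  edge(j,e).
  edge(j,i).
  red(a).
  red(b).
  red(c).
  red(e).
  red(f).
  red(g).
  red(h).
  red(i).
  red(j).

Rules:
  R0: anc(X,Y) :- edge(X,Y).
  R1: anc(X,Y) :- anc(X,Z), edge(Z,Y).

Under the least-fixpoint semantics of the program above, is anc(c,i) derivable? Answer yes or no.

no

round 1: derive anc(a,i) via R0 from edge(a,i)
round 1: derive anc(b,g) via R0 from edge(b,g)
round 1: derive anc(c,c) via R0 from edge(c,c)
round 1: derive anc(c,g) via R0 from edge(c,g)
round 1: derive anc(g,b) via R0 from edge(g,b)
round 1: derive anc(i,f) via R0 from edge(i,f)
round 1: derive anc(j,b) via R0 from edge(j,b)
round 1: derive anc(j,e) via R0 from edge(j,e)
round 1: derive anc(j,i) via R0 from edge(j,i)
round 2: derive anc(a,f) via R1 from anc(a,i), edge(i,f)
round 2: derive anc(b,b) via R1 from anc(b,g), edge(g,b)
round 2: derive anc(c,b) via R1 from anc(c,g), edge(g,b)
round 2: derive anc(g,g) via R1 from anc(g,b), edge(b,g)
round 2: derive anc(j,f) via R1 from anc(j,i), edge(i,f)
round 2: derive anc(j,g) via R1 from anc(j,b), edge(b,g)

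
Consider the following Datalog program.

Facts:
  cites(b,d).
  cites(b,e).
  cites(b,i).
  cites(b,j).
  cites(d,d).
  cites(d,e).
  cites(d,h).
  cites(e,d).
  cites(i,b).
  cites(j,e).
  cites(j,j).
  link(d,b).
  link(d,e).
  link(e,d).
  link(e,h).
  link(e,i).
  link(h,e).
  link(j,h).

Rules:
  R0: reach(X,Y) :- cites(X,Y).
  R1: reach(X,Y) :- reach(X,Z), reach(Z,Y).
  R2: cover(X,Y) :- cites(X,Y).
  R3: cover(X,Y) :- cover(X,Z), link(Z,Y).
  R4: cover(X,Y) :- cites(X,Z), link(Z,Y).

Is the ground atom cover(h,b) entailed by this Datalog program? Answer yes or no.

round 1: derive cover(b,d) via R2 from cites(b,d)
round 1: derive cover(b,e) via R2 from cites(b,e)
round 1: derive cover(b,i) via R2 from cites(b,i)
round 1: derive cover(b,j) via R2 from cites(b,j)
round 1: derive cover(d,d) via R2 from cites(d,d)
round 1: derive cover(d,e) via R2 from cites(d,e)
round 1: derive cover(d,h) via R2 from cites(d,h)
round 1: derive cover(e,d) via R2 from cites(e,d)
round 1: derive cover(i,b) via R2 from cites(i,b)
round 1: derive cover(j,e) via R2 from cites(j,e)
round 1: derive cover(j,j) via R2 from cites(j,j)
round 1: derive cover(b,b) via R4 from cites(b,d), link(d,b)
round 1: derive cover(b,h) via R4 from cites(b,e), link(e,h)
round 1: derive cover(d,b) via R4 from cites(d,d), link(d,b)
round 1: derive cover(d,i) via R4 from cites(d,e), link(e,i)
round 1: derive cover(e,b) via R4 from cites(e,d), link(d,b)
round 1: derive cover(e,e) via R4 from cites(e,d), link(d,e)
round 1: derive cover(j,d) via R4 from cites(j,e), link(e,d)
round 1: derive cover(j,h) via R4 from cites(j,e), link(e,h)
round 1: derive cover(j,i) via R4 from cites(j,e), link(e,i)
round 2: derive cover(e,h) via R3 from cover(e,e), link(e,h)
round 2: derive cover(e,i) via R3 from cover(e,e), link(e,i)
round 2: derive cover(j,b) via R3 from cover(j,d), link(d,b)

no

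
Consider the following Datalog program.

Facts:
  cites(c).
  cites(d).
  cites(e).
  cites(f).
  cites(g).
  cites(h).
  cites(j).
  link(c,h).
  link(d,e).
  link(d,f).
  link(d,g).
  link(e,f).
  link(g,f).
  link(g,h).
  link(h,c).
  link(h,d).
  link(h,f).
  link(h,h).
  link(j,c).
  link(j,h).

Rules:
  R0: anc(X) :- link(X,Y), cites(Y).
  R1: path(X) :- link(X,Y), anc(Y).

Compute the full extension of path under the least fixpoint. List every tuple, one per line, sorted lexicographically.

round 1: derive anc(c) via R0 from link(c,h), cites(h)
round 1: derive anc(d) via R0 from link(d,e), cites(e)
round 1: derive anc(e) via R0 from link(e,f), cites(f)
round 1: derive anc(g) via R0 from link(g,f), cites(f)
round 1: derive anc(h) via R0 from link(h,c), cites(c)
round 1: derive anc(j) via R0 from link(j,c), cites(c)
round 2: derive path(c) via R1 from link(c,h), anc(h)
round 2: derive path(d) via R1 from link(d,e), anc(e)
round 2: derive path(g) via R1 from link(g,h), anc(h)
round 2: derive path(h) via R1 from link(h,c), anc(c)
round 2: derive path(j) via R1 from link(j,c), anc(c)

path(c)
path(d)
path(g)
path(h)
path(j)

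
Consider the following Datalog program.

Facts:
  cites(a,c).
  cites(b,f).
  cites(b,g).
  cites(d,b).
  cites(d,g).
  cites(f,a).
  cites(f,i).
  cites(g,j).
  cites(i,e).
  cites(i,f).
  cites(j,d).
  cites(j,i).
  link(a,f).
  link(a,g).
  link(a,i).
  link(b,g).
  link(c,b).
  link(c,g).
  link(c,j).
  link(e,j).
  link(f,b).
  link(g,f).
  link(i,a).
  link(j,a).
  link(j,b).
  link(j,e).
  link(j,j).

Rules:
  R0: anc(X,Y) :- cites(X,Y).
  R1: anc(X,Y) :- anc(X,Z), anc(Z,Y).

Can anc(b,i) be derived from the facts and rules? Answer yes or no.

round 1: derive anc(a,c) via R0 from cites(a,c)
round 1: derive anc(b,f) via R0 from cites(b,f)
round 1: derive anc(b,g) via R0 from cites(b,g)
round 1: derive anc(d,b) via R0 from cites(d,b)
round 1: derive anc(d,g) via R0 from cites(d,g)
round 1: derive anc(f,a) via R0 from cites(f,a)
round 1: derive anc(f,i) via R0 from cites(f,i)
round 1: derive anc(g,j) via R0 from cites(g,j)
round 1: derive anc(i,e) via R0 from cites(i,e)
round 1: derive anc(i,f) via R0 from cites(i,f)
round 1: derive anc(j,d) via R0 from cites(j,d)
round 1: derive anc(j,i) via R0 from cites(j,i)
round 2: derive anc(b,a) via R1 from anc(b,f), anc(f,a)
round 2: derive anc(b,i) via R1 from anc(b,f), anc(f,i)
round 2: derive anc(b,j) via R1 from anc(b,g), anc(g,j)
round 2: derive anc(d,f) via R1 from anc(d,b), anc(b,f)
round 2: derive anc(d,j) via R1 from anc(d,g), anc(g,j)
round 2: derive anc(f,c) via R1 from anc(f,a), anc(a,c)
round 2: derive anc(f,e) via R1 from anc(f,i), anc(i,e)
round 2: derive anc(f,f) via R1 from anc(f,i), anc(i,f)
round 2: derive anc(g,d) via R1 from anc(g,j), anc(j,d)
round 2: derive anc(g,i) via R1 from anc(g,j), anc(j,i)
round 2: derive anc(i,a) via R1 from anc(i,f), anc(f,a)
round 2: derive anc(i,i) via R1 from anc(i,f), anc(f,i)
round 2: derive anc(j,b) via R1 from anc(j,d), anc(d,b)
round 2: derive anc(j,e) via R1 from anc(j,i), anc(i,e)
round 2: derive anc(j,f) via R1 from anc(j,i), anc(i,f)
round 2: derive anc(j,g) via R1 from anc(j,d), anc(d,g)
round 3: derive anc(b,b) via R1 from anc(b,j), anc(j,b)
round 3: derive anc(b,c) via R1 from anc(b,a), anc(a,c)
round 3: derive anc(b,d) via R1 from anc(b,g), anc(g,d)
round 3: derive anc(b,e) via R1 from anc(b,f), anc(f,e)
round 3: derive anc(d,a) via R1 from anc(d,b), anc(b,a)
round 3: derive anc(d,c) via R1 from anc(d,f), anc(f,c)
round 3: derive anc(d,d) via R1 from anc(d,g), anc(g,d)
round 3: derive anc(d,e) via R1 from anc(d,f), anc(f,e)
round 3: derive anc(d,i) via R1 from anc(d,b), anc(b,i)
round 3: derive anc(g,a) via R1 from anc(g,i), anc(i,a)
round 3: derive anc(g,b) via R1 from anc(g,d), anc(d,b)
round 3: derive anc(g,e) via R1 from anc(g,i), anc(i,e)
round 3: derive anc(g,f) via R1 from anc(g,d), anc(d,f)
round 3: derive anc(g,g) via R1 from anc(g,d), anc(d,g)
round 3: derive anc(i,c) via R1 from anc(i,a), anc(a,c)
round 3: derive anc(j,a) via R1 from anc(j,b), anc(b,a)
round 3: derive anc(j,c) via R1 from anc(j,f), anc(f,c)
round 3: derive anc(j,j) via R1 from anc(j,b), anc(b,j)
round 4: derive anc(g,c) via R1 from anc(g,a), anc(a,c)

yes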